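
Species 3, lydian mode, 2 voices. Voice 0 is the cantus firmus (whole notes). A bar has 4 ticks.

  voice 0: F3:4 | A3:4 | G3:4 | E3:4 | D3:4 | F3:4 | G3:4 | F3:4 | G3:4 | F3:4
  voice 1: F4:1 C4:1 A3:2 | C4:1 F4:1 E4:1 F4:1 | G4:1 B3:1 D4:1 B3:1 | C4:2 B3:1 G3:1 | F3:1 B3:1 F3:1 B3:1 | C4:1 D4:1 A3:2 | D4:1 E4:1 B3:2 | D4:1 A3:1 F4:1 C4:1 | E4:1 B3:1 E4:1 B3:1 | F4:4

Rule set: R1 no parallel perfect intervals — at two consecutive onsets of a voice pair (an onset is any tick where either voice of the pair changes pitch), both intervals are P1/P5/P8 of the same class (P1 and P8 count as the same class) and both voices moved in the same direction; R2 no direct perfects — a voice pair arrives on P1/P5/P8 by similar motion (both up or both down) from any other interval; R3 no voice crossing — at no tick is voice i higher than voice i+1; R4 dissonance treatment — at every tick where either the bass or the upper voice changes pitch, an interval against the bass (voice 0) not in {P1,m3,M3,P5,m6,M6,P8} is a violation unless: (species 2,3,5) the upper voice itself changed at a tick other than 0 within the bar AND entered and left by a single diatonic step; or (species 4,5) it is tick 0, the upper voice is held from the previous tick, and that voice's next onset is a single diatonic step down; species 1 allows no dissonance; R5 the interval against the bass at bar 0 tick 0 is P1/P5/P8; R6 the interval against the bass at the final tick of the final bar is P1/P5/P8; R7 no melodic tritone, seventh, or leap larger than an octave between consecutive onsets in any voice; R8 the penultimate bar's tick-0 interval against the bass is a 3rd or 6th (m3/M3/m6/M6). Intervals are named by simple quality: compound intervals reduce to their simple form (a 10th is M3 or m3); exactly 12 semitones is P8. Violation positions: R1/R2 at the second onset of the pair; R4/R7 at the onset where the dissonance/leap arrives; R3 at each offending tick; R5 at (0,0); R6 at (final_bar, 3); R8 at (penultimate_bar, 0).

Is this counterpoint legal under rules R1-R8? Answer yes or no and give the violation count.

No (6 violations)

bar 0: v0=F3 v1=F4 (P8)
bar 1: v0=A3 v1=C4 (m3)
bar 2: v0=G3 v1=G4 (P8)
bar 3: v0=E3 v1=C4 (m6)
bar 4: v0=D3 v1=F3 (m3)
bar 5: v0=F3 v1=C4 (P5)
bar 6: v0=G3 v1=D4 (P5)
bar 7: v0=F3 v1=D4 (M6)
bar 8: v0=G3 v1=E4 (M6)
bar 9: v0=F3 v1=F4 (P8)
  R7 @ bar4.1: F3->B3 leap 6st
  R7 @ bar4.2: B3->F3 leap 6st
  R7 @ bar4.3: F3->B3 leap 6st
  R2 @ bar5.0: D3/B3 M6 -> F3/C4 P5 similar
  R2 @ bar6.0: F3/A3 M3 -> G3/D4 P5 similar
  R7 @ bar9.0: B3->F4 leap 6st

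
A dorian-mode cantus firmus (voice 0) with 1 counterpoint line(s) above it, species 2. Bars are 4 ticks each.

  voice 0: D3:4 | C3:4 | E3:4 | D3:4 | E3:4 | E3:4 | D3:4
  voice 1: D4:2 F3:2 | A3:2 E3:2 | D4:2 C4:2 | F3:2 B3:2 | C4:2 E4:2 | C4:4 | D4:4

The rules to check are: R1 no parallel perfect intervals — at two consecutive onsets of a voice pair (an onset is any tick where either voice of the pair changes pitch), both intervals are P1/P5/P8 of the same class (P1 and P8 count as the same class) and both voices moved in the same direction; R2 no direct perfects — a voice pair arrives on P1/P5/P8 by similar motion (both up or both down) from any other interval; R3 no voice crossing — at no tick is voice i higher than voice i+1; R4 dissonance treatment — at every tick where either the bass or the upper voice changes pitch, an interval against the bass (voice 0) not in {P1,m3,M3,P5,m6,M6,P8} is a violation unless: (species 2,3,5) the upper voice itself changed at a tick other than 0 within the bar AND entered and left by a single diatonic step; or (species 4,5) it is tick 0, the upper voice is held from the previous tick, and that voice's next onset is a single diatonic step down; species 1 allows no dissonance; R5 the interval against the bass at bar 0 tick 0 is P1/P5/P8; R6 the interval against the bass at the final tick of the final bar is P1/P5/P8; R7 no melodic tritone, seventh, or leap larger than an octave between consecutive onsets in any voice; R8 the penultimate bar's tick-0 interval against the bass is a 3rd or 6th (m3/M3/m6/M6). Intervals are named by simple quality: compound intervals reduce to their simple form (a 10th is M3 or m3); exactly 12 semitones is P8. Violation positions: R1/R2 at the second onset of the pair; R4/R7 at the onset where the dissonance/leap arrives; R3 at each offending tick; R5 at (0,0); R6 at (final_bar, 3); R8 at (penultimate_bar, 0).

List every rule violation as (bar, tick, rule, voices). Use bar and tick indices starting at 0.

(2, 0, R4, (0, 1))
(2, 0, R7, (1,))
(3, 2, R7, (1,))

bar 0: v0=D3 v1=D4 downbeat P8
bar 1: v0=C3 v1=A3 downbeat M6
bar 2: v0=E3 v1=D4 downbeat m7
bar 3: v0=D3 v1=F3 downbeat m3
bar 4: v0=E3 v1=C4 downbeat m6
bar 5: v0=E3 v1=C4 downbeat m6
bar 6: v0=D3 v1=D4 downbeat P8
  -> R4 @ bar 2 tick 0 v(0, 1): E3/D4 m7 untreated
  -> R7 @ bar 2 tick 0 v(1,): E3->D4 leap 10st
  -> R7 @ bar 3 tick 2 v(1,): F3->B3 leap 6st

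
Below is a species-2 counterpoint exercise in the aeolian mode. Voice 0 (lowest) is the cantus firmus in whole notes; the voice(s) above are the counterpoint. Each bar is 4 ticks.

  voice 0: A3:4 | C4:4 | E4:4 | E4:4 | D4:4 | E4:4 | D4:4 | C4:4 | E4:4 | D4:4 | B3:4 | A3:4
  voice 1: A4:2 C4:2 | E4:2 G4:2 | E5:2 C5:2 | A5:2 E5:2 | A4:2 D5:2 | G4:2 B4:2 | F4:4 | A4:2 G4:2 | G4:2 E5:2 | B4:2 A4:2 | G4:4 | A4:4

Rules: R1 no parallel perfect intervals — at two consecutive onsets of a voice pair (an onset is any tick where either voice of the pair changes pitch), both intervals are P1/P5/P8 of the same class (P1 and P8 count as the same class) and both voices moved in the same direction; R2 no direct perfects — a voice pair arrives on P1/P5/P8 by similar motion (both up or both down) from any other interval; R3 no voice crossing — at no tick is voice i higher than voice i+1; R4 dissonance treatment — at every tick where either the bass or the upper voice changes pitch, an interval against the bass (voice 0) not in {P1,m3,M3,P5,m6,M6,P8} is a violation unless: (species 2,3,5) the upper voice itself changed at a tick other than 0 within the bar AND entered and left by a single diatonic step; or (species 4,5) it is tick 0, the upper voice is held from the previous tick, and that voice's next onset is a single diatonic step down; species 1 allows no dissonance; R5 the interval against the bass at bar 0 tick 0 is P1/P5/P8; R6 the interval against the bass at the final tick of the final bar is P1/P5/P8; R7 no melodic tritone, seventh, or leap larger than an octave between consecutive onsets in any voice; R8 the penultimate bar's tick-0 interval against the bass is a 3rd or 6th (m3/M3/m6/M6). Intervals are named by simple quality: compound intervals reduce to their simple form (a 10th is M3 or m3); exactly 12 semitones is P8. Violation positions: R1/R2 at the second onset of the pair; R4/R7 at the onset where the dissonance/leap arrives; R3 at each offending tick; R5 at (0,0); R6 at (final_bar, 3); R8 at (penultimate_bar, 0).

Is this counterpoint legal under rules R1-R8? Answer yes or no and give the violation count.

No (4 violations)

bar 0: v0=A3 v1=A4 (P8)
bar 1: v0=C4 v1=E4 (M3)
bar 2: v0=E4 v1=E5 (P8)
bar 3: v0=E4 v1=A5 (P4)
bar 4: v0=D4 v1=A4 (P5)
bar 5: v0=E4 v1=G4 (m3)
bar 6: v0=D4 v1=F4 (m3)
bar 7: v0=C4 v1=A4 (M6)
bar 8: v0=E4 v1=G4 (m3)
bar 9: v0=D4 v1=B4 (M6)
bar 10: v0=B3 v1=G4 (m6)
bar 11: v0=A3 v1=A4 (P8)
  R2 @ bar2.0: C4/G4 P5 -> E4/E5 P8 similar
  R4 @ bar3.0: E4/A5 P4 untreated
  R2 @ bar4.0: E4/E5 P8 -> D4/A4 P5 similar
  R7 @ bar6.0: B4->F4 leap 6st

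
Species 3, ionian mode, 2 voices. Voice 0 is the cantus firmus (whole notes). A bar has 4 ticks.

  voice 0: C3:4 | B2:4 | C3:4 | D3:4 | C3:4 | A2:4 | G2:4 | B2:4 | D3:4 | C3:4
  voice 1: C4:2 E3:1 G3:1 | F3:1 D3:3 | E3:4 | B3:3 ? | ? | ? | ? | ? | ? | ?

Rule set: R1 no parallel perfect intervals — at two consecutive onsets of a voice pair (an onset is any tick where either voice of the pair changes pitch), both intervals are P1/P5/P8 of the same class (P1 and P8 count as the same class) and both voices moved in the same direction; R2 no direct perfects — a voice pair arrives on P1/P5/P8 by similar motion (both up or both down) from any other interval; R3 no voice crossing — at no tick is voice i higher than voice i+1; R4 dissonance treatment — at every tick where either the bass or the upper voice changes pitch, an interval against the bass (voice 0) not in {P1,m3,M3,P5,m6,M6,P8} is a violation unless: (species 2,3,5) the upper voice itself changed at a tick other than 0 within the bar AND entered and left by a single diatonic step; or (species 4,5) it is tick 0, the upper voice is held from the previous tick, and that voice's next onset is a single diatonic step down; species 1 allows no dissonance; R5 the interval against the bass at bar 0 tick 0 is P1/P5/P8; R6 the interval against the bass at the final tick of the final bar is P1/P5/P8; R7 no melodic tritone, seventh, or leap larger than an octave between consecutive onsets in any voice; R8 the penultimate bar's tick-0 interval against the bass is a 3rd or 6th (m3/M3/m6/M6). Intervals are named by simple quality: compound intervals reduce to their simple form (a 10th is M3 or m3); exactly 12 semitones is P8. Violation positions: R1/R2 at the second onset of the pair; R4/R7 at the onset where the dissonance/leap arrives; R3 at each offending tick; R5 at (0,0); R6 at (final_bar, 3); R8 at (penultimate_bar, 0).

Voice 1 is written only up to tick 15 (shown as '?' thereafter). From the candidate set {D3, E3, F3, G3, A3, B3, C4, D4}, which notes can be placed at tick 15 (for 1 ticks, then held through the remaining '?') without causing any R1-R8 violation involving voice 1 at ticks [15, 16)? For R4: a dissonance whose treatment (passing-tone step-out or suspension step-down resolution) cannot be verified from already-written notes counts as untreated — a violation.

{A3, B3, D3, D4}

D3: legal
E3: violates R4
F3: violates R7
G3: violates R4
A3: legal
B3: legal
C4: violates R4
D4: legal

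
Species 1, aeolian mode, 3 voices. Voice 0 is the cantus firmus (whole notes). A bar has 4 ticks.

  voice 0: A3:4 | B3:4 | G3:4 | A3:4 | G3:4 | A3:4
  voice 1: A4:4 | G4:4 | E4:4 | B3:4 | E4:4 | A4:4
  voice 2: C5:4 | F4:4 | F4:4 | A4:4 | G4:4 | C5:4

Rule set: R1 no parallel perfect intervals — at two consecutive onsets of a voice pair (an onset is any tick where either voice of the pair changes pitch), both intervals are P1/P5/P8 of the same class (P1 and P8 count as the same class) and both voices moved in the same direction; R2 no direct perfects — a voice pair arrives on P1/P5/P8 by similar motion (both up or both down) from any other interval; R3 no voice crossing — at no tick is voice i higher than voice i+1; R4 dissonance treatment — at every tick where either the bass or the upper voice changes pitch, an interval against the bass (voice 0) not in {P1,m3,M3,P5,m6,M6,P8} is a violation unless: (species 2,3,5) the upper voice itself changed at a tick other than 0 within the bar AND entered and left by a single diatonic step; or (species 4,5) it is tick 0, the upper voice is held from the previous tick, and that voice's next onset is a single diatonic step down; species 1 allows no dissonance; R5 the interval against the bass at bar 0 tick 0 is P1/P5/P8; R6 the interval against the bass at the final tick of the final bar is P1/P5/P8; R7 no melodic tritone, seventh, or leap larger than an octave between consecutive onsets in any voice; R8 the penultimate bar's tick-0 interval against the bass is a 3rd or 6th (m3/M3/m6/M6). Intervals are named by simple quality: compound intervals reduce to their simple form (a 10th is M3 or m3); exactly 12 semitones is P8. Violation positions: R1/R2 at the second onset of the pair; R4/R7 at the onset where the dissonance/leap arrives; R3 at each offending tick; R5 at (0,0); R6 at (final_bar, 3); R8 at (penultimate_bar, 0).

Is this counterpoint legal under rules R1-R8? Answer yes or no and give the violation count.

No (13 violations)

bar 0: v0=A3 v1=A4 v2=C5 (m3)
bar 1: v0=B3 v1=G4 v2=F4 (TT)
bar 2: v0=G3 v1=E4 v2=F4 (m7)
bar 3: v0=A3 v1=B3 v2=A4 (P8)
bar 4: v0=G3 v1=E4 v2=G4 (P8)
bar 5: v0=A3 v1=A4 v2=C5 (m3)
  R5 @ bar0.0: opens on m3
  R3 @ bar1.0: G4 above F4
  R4 @ bar1.0: B3/F4 TT untreated
  R3 @ bar1.1: G4 above F4
  R3 @ bar1.2: G4 above F4
  R3 @ bar1.3: G4 above F4
  R4 @ bar2.0: G3/F4 m7 untreated
  R2 @ bar3.0: G3/F4 m7 -> A3/A4 P8 similar
  R4 @ bar3.0: A3/B3 M2 untreated
  R1 @ bar4.0: A3/A4 P8 -> G3/G4 P8 similar
  R8 @ bar4.0: penult P8 not 3rd/6th
  R2 @ bar5.0: G3/E4 M6 -> A3/A4 P8 similar
  R6 @ bar5.3: closes on m3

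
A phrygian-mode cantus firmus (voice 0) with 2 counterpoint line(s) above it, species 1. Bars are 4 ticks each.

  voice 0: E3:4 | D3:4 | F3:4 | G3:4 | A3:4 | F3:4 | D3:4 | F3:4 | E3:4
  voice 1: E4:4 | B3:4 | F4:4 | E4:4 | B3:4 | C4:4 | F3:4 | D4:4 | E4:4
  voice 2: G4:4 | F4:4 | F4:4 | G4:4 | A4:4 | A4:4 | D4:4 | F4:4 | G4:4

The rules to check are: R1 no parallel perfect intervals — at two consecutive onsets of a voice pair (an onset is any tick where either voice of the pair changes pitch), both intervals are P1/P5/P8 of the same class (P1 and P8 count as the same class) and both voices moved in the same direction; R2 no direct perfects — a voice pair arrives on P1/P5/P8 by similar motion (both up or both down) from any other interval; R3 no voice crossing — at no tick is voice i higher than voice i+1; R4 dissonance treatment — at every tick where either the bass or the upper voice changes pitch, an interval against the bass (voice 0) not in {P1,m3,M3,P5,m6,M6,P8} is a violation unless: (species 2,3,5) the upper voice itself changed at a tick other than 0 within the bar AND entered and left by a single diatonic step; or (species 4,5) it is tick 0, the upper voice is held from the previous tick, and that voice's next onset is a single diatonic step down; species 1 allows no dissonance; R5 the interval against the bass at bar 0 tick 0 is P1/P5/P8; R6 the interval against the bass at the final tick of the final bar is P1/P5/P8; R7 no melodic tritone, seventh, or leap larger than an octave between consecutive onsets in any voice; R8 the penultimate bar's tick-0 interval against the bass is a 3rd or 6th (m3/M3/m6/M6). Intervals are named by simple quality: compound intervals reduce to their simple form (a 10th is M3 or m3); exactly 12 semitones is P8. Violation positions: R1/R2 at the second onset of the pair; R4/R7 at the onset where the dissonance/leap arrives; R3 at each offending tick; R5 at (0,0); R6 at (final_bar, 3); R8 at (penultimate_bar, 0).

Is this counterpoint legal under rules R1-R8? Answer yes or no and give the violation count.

bar 0: v0=E3 v1=E4 v2=G4 (m3)
bar 1: v0=D3 v1=B3 v2=F4 (m3)
bar 2: v0=F3 v1=F4 v2=F4 (P8)
bar 3: v0=G3 v1=E4 v2=G4 (P8)
bar 4: v0=A3 v1=B3 v2=A4 (P8)
bar 5: v0=F3 v1=C4 v2=A4 (M3)
bar 6: v0=D3 v1=F3 v2=D4 (P8)
bar 7: v0=F3 v1=D4 v2=F4 (P8)
bar 8: v0=E3 v1=E4 v2=G4 (m3)
  R5 @ bar0.0: opens on m3
  R2 @ bar2.0: D3/B3 M6 -> F3/F4 P8 similar
  R7 @ bar2.0: B3->F4 leap 6st
  R1 @ bar3.0: F3/F4 P8 -> G3/G4 P8 similar
  R1 @ bar4.0: G3/G4 P8 -> A3/A4 P8 similar
  R4 @ bar4.0: A3/B3 M2 untreated
  R2 @ bar6.0: F3/A4 M3 -> D3/D4 P8 similar
  R1 @ bar7.0: D3/D4 P8 -> F3/F4 P8 similar
  R8 @ bar7.0: penult P8 not 3rd/6th
  R6 @ bar8.3: closes on m3

No (10 violations)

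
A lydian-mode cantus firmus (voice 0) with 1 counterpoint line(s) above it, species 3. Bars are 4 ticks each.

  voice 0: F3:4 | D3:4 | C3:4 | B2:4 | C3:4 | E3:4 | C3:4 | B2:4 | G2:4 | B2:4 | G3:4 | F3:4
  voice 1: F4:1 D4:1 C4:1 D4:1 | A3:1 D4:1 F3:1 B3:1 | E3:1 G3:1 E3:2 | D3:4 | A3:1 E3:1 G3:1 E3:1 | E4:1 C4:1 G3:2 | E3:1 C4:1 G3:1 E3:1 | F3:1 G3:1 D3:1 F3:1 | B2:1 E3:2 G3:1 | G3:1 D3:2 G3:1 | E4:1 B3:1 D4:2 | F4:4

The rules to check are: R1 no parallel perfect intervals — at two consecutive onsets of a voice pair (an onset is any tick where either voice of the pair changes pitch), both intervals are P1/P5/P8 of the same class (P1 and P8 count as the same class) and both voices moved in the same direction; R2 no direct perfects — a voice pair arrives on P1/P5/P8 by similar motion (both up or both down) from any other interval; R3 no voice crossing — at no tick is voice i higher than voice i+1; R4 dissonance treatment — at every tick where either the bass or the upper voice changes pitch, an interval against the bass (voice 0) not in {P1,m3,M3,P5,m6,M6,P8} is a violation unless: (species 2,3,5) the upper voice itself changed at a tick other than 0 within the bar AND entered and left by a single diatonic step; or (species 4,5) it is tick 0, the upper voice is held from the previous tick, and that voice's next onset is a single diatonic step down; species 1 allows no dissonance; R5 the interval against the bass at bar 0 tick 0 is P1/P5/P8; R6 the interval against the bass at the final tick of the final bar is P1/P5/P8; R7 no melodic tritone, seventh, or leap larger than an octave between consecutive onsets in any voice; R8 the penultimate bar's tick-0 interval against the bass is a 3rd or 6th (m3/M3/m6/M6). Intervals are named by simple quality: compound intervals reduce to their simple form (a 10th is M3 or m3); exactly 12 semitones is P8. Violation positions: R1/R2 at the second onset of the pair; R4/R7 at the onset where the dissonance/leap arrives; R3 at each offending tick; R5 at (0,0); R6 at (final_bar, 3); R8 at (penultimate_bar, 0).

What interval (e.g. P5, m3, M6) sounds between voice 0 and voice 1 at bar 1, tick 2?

voice 0=D3 voice 1=F3 -> m3

m3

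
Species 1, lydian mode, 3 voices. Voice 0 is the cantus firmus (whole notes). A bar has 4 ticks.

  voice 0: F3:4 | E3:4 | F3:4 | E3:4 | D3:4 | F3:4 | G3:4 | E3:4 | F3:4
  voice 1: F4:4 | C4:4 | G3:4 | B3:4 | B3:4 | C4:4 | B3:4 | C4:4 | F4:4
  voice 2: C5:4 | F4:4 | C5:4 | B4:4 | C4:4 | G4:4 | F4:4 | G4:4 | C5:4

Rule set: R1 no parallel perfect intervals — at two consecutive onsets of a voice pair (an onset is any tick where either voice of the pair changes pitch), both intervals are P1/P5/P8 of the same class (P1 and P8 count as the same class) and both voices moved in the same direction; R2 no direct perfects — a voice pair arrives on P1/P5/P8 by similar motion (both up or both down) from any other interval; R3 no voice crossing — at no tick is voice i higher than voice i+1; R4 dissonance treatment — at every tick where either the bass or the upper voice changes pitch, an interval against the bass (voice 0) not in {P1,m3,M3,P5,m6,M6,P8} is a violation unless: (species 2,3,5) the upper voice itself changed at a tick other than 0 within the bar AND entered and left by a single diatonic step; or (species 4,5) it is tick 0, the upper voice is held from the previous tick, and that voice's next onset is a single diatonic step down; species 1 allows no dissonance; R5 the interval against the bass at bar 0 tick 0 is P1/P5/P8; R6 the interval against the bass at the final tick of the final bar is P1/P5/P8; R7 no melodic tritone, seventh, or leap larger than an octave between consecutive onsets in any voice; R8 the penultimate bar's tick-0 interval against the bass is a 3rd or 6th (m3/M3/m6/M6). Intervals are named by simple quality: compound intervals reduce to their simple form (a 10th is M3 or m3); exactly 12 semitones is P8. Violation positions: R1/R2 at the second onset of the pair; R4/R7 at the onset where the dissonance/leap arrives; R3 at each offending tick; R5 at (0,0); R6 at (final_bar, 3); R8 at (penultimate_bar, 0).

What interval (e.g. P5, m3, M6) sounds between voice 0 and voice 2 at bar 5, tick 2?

voice 0=F3 voice 2=G4 -> M2

M2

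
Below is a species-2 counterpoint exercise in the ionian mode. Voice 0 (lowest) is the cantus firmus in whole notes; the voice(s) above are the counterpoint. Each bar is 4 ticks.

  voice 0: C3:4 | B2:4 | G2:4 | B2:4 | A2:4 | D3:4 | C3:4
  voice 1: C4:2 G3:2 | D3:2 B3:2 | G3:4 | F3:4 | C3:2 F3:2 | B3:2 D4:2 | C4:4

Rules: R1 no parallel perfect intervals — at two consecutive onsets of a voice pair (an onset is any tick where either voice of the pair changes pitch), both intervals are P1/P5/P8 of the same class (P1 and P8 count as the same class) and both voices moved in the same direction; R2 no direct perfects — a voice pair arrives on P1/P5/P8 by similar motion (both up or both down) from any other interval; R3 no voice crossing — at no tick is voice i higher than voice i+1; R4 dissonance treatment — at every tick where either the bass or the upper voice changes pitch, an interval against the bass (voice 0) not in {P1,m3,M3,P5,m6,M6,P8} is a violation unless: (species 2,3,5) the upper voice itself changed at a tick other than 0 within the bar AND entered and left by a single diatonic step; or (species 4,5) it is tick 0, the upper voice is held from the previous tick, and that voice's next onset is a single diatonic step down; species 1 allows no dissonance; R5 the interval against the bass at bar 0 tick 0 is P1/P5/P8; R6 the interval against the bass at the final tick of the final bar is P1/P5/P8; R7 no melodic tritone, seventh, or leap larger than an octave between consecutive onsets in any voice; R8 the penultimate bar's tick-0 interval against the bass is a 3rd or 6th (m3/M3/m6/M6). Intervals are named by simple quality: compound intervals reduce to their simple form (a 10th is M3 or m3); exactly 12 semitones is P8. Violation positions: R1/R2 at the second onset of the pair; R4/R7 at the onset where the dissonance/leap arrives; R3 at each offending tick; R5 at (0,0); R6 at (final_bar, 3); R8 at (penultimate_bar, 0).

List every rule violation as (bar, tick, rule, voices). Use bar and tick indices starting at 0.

bar 0: v0=C3 v1=C4 downbeat P8
bar 1: v0=B2 v1=D3 downbeat m3
bar 2: v0=G2 v1=G3 downbeat P8
bar 3: v0=B2 v1=F3 downbeat TT
bar 4: v0=A2 v1=C3 downbeat m3
bar 5: v0=D3 v1=B3 downbeat M6
bar 6: v0=C3 v1=C4 downbeat P8
  -> R1 @ bar 2 tick 0 v(0, 1): B2/B3 P8 -> G2/G3 P8 similar
  -> R4 @ bar 3 tick 0 v(0, 1): B2/F3 TT untreated
  -> R7 @ bar 5 tick 0 v(1,): F3->B3 leap 6st
  -> R1 @ bar 6 tick 0 v(0, 1): D3/D4 P8 -> C3/C4 P8 similar

(2, 0, R1, (0, 1))
(3, 0, R4, (0, 1))
(5, 0, R7, (1,))
(6, 0, R1, (0, 1))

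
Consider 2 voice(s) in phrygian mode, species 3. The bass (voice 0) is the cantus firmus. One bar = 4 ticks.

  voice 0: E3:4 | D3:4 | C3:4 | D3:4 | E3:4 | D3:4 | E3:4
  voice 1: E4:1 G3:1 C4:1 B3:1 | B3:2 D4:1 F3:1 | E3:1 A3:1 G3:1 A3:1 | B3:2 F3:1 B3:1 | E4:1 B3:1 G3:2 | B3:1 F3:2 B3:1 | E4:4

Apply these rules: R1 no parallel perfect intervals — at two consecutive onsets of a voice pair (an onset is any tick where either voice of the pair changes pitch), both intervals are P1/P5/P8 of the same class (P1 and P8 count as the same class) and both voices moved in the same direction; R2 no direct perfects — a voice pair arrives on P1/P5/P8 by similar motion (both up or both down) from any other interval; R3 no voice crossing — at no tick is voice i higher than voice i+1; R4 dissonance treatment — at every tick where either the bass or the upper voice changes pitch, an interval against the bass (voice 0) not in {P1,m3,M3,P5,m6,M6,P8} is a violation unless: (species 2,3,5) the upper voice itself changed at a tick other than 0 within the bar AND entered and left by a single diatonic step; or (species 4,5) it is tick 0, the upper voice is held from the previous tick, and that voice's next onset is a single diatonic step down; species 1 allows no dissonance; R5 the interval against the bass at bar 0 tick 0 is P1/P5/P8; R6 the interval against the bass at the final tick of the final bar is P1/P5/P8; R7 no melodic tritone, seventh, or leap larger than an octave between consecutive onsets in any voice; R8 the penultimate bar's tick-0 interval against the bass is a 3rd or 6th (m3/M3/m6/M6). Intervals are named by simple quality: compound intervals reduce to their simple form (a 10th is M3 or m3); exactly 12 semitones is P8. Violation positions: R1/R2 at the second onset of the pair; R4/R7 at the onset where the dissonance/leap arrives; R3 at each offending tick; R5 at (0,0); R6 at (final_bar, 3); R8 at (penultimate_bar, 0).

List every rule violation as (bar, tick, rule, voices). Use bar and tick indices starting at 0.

bar 0: v0=E3 v1=E4 downbeat P8
bar 1: v0=D3 v1=B3 downbeat M6
bar 2: v0=C3 v1=E3 downbeat M3
bar 3: v0=D3 v1=B3 downbeat M6
bar 4: v0=E3 v1=E4 downbeat P8
bar 5: v0=D3 v1=B3 downbeat M6
bar 6: v0=E3 v1=E4 downbeat P8
  -> R7 @ bar 3 tick 2 v(1,): B3->F3 leap 6st
  -> R7 @ bar 3 tick 3 v(1,): F3->B3 leap 6st
  -> R2 @ bar 4 tick 0 v(0, 1): D3/B3 M6 -> E3/E4 P8 similar
  -> R7 @ bar 5 tick 1 v(1,): B3->F3 leap 6st
  -> R7 @ bar 5 tick 3 v(1,): F3->B3 leap 6st
  -> R2 @ bar 6 tick 0 v(0, 1): D3/B3 M6 -> E3/E4 P8 similar

(3, 2, R7, (1,))
(3, 3, R7, (1,))
(4, 0, R2, (0, 1))
(5, 1, R7, (1,))
(5, 3, R7, (1,))
(6, 0, R2, (0, 1))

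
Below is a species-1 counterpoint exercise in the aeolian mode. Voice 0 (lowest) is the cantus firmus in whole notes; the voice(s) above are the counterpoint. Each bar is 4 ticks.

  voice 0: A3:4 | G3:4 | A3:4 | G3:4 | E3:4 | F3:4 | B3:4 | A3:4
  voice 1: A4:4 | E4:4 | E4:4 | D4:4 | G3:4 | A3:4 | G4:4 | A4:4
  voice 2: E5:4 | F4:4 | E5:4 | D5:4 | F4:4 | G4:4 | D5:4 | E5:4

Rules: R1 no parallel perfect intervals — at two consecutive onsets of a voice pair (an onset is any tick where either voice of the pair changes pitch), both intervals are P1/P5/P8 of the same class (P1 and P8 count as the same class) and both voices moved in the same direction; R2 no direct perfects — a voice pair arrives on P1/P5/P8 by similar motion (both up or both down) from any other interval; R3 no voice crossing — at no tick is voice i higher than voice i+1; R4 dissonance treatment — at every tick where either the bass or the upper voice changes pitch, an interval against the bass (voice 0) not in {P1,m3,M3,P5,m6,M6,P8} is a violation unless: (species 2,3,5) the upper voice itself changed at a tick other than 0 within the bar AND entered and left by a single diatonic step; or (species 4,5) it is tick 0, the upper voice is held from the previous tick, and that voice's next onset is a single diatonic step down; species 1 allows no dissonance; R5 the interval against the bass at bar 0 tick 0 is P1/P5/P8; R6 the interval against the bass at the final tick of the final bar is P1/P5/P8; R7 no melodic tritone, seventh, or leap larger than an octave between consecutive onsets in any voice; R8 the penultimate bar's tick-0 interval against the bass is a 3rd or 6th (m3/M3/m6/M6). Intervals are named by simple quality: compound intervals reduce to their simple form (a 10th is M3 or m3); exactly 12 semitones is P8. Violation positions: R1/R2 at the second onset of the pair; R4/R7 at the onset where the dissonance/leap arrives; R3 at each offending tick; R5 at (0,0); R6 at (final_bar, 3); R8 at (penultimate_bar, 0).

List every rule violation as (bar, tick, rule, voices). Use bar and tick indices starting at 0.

(1, 0, R4, (0, 2))
(1, 0, R7, (2,))
(2, 0, R2, (0, 2))
(2, 0, R7, (2,))
(3, 0, R1, (0, 1))
(3, 0, R1, (0, 2))
(3, 0, R1, (1, 2))
(4, 0, R4, (0, 2))
(5, 0, R4, (0, 2))
(6, 0, R2, (1, 2))
(6, 0, R7, (0,))
(6, 0, R7, (1,))
(7, 0, R1, (1, 2))

bar 0: v0=A3 v1=A4 v2=E5 downbeat P5
bar 1: v0=G3 v1=E4 v2=F4 downbeat m7
bar 2: v0=A3 v1=E4 v2=E5 downbeat P5
bar 3: v0=G3 v1=D4 v2=D5 downbeat P5
bar 4: v0=E3 v1=G3 v2=F4 downbeat m2
bar 5: v0=F3 v1=A3 v2=G4 downbeat M2
bar 6: v0=B3 v1=G4 v2=D5 downbeat m3
bar 7: v0=A3 v1=A4 v2=E5 downbeat P5
  -> R4 @ bar 1 tick 0 v(0, 2): G3/F4 m7 untreated
  -> R7 @ bar 1 tick 0 v(2,): E5->F4 leap 11st
  -> R2 @ bar 2 tick 0 v(0, 2): G3/F4 m7 -> A3/E5 P5 similar
  -> R7 @ bar 2 tick 0 v(2,): F4->E5 leap 11st
  -> R1 @ bar 3 tick 0 v(0, 1): A3/E4 P5 -> G3/D4 P5 similar
  -> R1 @ bar 3 tick 0 v(0, 2): A3/E5 P5 -> G3/D5 P5 similar
  -> R1 @ bar 3 tick 0 v(1, 2): E4/E5 P8 -> D4/D5 P8 similar
  -> R4 @ bar 4 tick 0 v(0, 2): E3/F4 m2 untreated
  -> R4 @ bar 5 tick 0 v(0, 2): F3/G4 M2 untreated
  -> R2 @ bar 6 tick 0 v(1, 2): A3/G4 m7 -> G4/D5 P5 similar
  -> R7 @ bar 6 tick 0 v(0,): F3->B3 leap 6st
  -> R7 @ bar 6 tick 0 v(1,): A3->G4 leap 10st
  -> R1 @ bar 7 tick 0 v(1, 2): G4/D5 P5 -> A4/E5 P5 similar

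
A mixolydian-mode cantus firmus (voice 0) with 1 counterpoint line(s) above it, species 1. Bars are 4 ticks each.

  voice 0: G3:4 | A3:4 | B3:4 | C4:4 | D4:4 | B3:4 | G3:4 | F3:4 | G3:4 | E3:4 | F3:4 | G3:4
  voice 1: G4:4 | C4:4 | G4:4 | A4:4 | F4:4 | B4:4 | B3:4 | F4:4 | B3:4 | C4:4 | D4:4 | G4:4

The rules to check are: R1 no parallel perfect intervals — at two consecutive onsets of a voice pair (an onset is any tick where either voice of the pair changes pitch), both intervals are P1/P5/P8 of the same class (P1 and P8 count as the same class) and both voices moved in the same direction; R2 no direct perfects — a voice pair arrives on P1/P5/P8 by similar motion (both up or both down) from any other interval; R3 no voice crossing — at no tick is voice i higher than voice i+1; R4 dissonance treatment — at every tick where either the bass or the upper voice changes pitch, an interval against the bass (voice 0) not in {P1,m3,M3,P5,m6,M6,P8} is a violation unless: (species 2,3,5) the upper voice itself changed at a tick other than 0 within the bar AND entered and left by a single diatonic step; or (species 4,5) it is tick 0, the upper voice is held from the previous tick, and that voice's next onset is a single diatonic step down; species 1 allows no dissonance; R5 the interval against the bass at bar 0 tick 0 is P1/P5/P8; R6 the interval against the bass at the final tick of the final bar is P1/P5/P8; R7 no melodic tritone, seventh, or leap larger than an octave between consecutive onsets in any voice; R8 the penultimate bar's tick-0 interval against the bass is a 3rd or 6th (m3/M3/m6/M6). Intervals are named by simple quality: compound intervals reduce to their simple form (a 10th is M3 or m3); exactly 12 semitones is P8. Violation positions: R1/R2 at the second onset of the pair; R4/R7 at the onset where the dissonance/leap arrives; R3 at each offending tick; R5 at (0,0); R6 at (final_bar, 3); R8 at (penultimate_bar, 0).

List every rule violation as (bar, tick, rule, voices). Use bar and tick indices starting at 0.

bar 0: v0=G3 v1=G4 downbeat P8
bar 1: v0=A3 v1=C4 downbeat m3
bar 2: v0=B3 v1=G4 downbeat m6
bar 3: v0=C4 v1=A4 downbeat M6
bar 4: v0=D4 v1=F4 downbeat m3
bar 5: v0=B3 v1=B4 downbeat P8
bar 6: v0=G3 v1=B3 downbeat M3
bar 7: v0=F3 v1=F4 downbeat P8
bar 8: v0=G3 v1=B3 downbeat M3
bar 9: v0=E3 v1=C4 downbeat m6
bar 10: v0=F3 v1=D4 downbeat M6
bar 11: v0=G3 v1=G4 downbeat P8
  -> R7 @ bar 5 tick 0 v(1,): F4->B4 leap 6st
  -> R7 @ bar 7 tick 0 v(1,): B3->F4 leap 6st
  -> R7 @ bar 8 tick 0 v(1,): F4->B3 leap 6st
  -> R2 @ bar 11 tick 0 v(0, 1): F3/D4 M6 -> G3/G4 P8 similar

(5, 0, R7, (1,))
(7, 0, R7, (1,))
(8, 0, R7, (1,))
(11, 0, R2, (0, 1))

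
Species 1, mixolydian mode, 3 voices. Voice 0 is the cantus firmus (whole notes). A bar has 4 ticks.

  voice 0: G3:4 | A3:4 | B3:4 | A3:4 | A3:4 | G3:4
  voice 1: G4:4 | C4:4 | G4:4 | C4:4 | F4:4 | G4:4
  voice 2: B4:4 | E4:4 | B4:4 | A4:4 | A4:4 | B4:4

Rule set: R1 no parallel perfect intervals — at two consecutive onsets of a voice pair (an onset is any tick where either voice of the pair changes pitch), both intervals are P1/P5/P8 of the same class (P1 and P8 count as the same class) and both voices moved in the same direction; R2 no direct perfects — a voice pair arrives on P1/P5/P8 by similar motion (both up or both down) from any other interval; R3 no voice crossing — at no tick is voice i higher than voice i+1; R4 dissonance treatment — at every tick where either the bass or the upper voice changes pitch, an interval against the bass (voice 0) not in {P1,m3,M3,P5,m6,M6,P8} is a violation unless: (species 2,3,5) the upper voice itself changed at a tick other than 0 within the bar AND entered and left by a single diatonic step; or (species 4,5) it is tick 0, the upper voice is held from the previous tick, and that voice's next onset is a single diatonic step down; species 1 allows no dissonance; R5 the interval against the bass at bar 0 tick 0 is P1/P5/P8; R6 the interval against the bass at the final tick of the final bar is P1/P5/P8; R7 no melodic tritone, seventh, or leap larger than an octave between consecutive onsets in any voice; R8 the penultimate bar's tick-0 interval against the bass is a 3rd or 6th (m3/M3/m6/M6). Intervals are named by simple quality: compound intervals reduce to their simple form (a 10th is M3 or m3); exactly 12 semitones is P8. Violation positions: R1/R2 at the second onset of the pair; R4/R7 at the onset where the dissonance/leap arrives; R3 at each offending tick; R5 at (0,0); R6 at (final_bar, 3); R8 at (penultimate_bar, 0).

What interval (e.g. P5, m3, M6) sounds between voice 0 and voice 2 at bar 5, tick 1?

voice 0=G3 voice 2=B4 -> M3

M3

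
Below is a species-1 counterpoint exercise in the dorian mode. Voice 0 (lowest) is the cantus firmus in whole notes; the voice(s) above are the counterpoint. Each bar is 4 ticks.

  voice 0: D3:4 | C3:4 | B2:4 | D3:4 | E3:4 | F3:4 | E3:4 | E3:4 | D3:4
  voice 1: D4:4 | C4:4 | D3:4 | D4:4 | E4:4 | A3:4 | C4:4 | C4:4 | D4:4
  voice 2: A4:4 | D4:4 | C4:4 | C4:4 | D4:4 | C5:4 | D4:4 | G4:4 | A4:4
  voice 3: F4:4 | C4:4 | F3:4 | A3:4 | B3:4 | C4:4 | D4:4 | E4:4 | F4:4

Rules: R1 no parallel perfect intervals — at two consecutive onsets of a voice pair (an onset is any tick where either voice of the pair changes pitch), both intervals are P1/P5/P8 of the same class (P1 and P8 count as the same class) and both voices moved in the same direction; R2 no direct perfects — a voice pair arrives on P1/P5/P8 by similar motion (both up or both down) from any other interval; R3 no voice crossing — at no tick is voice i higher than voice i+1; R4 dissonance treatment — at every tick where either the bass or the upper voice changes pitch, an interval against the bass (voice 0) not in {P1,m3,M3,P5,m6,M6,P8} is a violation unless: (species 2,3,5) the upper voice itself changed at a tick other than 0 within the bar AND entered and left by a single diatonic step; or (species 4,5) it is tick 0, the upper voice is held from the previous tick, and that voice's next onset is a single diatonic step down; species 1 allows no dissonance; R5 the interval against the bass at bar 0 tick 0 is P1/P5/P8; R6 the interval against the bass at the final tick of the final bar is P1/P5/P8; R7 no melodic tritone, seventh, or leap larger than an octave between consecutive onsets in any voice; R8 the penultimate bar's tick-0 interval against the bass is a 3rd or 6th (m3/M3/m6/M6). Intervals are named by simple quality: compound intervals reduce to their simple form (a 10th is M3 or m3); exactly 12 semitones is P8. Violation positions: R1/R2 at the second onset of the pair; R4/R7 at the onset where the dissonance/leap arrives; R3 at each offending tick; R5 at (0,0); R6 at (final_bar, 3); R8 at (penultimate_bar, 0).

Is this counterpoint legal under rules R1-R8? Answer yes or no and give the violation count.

bar 0: v0=D3 v1=D4 v2=A4 v3=F4 (m3)
bar 1: v0=C3 v1=C4 v2=D4 v3=C4 (P8)
bar 2: v0=B2 v1=D3 v2=C4 v3=F3 (TT)
bar 3: v0=D3 v1=D4 v2=C4 v3=A3 (P5)
bar 4: v0=E3 v1=E4 v2=D4 v3=B3 (P5)
bar 5: v0=F3 v1=A3 v2=C5 v3=C4 (P5)
bar 6: v0=E3 v1=C4 v2=D4 v3=D4 (m7)
bar 7: v0=E3 v1=C4 v2=G4 v3=E4 (P8)
bar 8: v0=D3 v1=D4 v2=A4 v3=F4 (m3)
  R3 @ bar0.0: A4 above F4
  R5 @ bar0.0: opens on m3
  R3 @ bar0.1: A4 above F4
  R3 @ bar0.2: A4 above F4
  R3 @ bar0.3: A4 above F4
  R1 @ bar1.0: D3/D4 P8 -> C3/C4 P8 similar
  R2 @ bar1.0: D3/F4 m3 -> C3/C4 P8 similar
  R2 @ bar1.0: D4/F4 m3 -> C4/C4 P1 similar
  R3 @ bar1.0: D4 above C4
  R4 @ bar1.0: C3/D4 M2 untreated
  R3 @ bar1.1: D4 above C4
  R3 @ bar1.2: D4 above C4
  R3 @ bar1.3: D4 above C4
  R2 @ bar2.0: D4/C4 M2 -> C4/F3 P5 similar
  R3 @ bar2.0: C4 above F3
  R4 @ bar2.0: B2/C4 m2 untreated
  R4 @ bar2.0: B2/F3 TT untreated
  R7 @ bar2.0: C4->D3 leap 10st
  R3 @ bar2.1: C4 above F3
  R3 @ bar2.2: C4 above F3
  R3 @ bar2.3: C4 above F3
  R2 @ bar3.0: B2/D3 m3 -> D3/D4 P8 similar
  R2 @ bar3.0: B2/F3 TT -> D3/A3 P5 similar
  R3 @ bar3.0: D4 above C4
  R3 @ bar3.0: C4 above A3
  R4 @ bar3.0: D3/C4 m7 untreated
  R3 @ bar3.1: D4 above C4
  R3 @ bar3.1: C4 above A3
  R3 @ bar3.2: D4 above C4
  R3 @ bar3.2: C4 above A3
  R3 @ bar3.3: D4 above C4
  R3 @ bar3.3: C4 above A3
  R1 @ bar4.0: D3/D4 P8 -> E3/E4 P8 similar
  R1 @ bar4.0: D3/A3 P5 -> E3/B3 P5 similar
  R3 @ bar4.0: E4 above D4
  R3 @ bar4.0: D4 above B3
  R4 @ bar4.0: E3/D4 m7 untreated
  R3 @ bar4.1: E4 above D4
  R3 @ bar4.1: D4 above B3
  R3 @ bar4.2: E4 above D4
  R3 @ bar4.2: D4 above B3
  R3 @ bar4.3: E4 above D4
  R3 @ bar4.3: D4 above B3
  R1 @ bar5.0: E3/B3 P5 -> F3/C4 P5 similar
  R2 @ bar5.0: E3/D4 m7 -> F3/C5 P5 similar
  R2 @ bar5.0: D4/B3 m3 -> C5/C4 P8 similar
  R3 @ bar5.0: C5 above C4
  R7 @ bar5.0: D4->C5 leap 10st
  R3 @ bar5.1: C5 above C4
  R3 @ bar5.2: C5 above C4
  R3 @ bar5.3: C5 above C4
  R4 @ bar6.0: E3/D4 m7 untreated
  R4 @ bar6.0: E3/D4 m7 untreated
  R7 @ bar6.0: C5->D4 leap 10st
  R3 @ bar7.0: G4 above E4
  R8 @ bar7.0: penult P8 not 3rd/6th
  R3 @ bar7.1: G4 above E4
  R3 @ bar7.2: G4 above E4
  R3 @ bar7.3: G4 above E4
  R1 @ bar8.0: C4/G4 P5 -> D4/A4 P5 similar
  R3 @ bar8.0: A4 above F4
  R3 @ bar8.1: A4 above F4
  R3 @ bar8.2: A4 above F4
  R3 @ bar8.3: A4 above F4
  R6 @ bar8.3: closes on m3

No (65 violations)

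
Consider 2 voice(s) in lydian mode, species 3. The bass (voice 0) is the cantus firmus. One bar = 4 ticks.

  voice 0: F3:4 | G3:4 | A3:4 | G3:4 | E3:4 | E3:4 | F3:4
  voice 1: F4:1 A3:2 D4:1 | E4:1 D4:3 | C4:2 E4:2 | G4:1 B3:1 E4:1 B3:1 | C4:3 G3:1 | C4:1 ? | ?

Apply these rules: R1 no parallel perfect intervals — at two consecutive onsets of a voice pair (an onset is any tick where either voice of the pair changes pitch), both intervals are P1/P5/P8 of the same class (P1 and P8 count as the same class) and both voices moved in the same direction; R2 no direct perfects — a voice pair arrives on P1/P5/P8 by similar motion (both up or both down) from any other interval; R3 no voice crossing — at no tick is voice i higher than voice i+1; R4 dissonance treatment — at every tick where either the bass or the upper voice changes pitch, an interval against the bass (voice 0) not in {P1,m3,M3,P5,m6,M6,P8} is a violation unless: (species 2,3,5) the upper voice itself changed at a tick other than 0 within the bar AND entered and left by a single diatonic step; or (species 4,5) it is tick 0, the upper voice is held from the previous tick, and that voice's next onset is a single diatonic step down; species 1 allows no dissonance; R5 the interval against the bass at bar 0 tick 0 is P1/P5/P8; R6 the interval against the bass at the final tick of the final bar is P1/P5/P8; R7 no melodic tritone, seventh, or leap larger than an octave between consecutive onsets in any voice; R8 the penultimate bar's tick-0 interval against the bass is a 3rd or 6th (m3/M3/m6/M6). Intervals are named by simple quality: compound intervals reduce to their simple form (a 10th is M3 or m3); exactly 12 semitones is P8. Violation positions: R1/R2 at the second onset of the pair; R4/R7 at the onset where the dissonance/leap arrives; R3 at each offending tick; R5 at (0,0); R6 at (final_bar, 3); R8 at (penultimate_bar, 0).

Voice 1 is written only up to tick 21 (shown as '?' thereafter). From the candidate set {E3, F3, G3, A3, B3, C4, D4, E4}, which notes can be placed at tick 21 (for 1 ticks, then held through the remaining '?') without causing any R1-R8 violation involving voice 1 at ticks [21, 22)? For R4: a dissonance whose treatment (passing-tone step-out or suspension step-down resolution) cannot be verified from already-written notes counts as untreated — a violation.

E3: legal
F3: violates R4
G3: legal
A3: violates R4
B3: legal
C4: legal
D4: violates R4
E4: legal

{B3, C4, E3, E4, G3}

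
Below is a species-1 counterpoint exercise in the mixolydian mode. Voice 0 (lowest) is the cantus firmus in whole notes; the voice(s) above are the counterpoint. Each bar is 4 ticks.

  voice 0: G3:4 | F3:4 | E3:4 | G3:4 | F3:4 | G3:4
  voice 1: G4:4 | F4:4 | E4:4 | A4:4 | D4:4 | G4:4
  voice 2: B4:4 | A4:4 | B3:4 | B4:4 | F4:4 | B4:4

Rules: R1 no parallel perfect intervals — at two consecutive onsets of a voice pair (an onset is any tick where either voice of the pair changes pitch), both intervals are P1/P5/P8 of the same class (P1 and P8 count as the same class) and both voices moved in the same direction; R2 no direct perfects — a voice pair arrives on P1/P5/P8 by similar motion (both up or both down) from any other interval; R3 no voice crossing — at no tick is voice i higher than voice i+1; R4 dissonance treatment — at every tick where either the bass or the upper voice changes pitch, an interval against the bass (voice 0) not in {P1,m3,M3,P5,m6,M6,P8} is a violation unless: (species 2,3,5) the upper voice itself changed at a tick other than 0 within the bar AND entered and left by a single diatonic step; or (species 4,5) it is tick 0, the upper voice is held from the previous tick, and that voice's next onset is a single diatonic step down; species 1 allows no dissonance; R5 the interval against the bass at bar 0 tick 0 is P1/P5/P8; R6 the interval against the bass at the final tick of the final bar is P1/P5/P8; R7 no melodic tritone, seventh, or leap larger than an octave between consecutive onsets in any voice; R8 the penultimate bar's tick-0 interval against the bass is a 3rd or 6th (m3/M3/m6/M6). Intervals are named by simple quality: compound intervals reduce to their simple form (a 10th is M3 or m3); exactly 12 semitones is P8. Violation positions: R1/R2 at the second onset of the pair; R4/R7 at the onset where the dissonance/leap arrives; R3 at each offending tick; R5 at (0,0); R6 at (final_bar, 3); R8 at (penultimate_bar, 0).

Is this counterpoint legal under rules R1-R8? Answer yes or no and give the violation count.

bar 0: v0=G3 v1=G4 v2=B4 (M3)
bar 1: v0=F3 v1=F4 v2=A4 (M3)
bar 2: v0=E3 v1=E4 v2=B3 (P5)
bar 3: v0=G3 v1=A4 v2=B4 (M3)
bar 4: v0=F3 v1=D4 v2=F4 (P8)
bar 5: v0=G3 v1=G4 v2=B4 (M3)
  R5 @ bar0.0: opens on M3
  R1 @ bar1.0: G3/G4 P8 -> F3/F4 P8 similar
  R1 @ bar2.0: F3/F4 P8 -> E3/E4 P8 similar
  R2 @ bar2.0: F3/A4 M3 -> E3/B3 P5 similar
  R3 @ bar2.0: E4 above B3
  R7 @ bar2.0: A4->B3 leap 10st
  R3 @ bar2.1: E4 above B3
  R3 @ bar2.2: E4 above B3
  R3 @ bar2.3: E4 above B3
  R4 @ bar3.0: G3/A4 M2 untreated
  R2 @ bar4.0: G3/B4 M3 -> F3/F4 P8 similar
  R7 @ bar4.0: B4->F4 leap 6st
  R8 @ bar4.0: penult P8 not 3rd/6th
  R2 @ bar5.0: F3/D4 M6 -> G3/G4 P8 similar
  R7 @ bar5.0: F4->B4 leap 6st
  R6 @ bar5.3: closes on M3

No (16 violations)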